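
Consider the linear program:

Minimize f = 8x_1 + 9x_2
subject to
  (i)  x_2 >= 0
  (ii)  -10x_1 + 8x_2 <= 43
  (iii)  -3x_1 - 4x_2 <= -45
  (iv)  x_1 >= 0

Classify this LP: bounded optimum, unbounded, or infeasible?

bounded optimum

Feasible corners and f = 8x_1 + 9x_2:
  (15, 0) → f = 120
  (47/16, 579/64) → f = 6715/64
The feasible region has finitely many vertices and no improving ray; the minimum is 6715/64 at (47/16, 579/64).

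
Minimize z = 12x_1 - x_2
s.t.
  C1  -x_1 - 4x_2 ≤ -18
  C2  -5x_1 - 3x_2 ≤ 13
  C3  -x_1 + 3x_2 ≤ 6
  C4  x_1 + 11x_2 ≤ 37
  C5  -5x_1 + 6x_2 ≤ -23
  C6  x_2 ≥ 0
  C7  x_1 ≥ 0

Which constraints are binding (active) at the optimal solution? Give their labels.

C1 and C5

Corner points and z = 12x_1 - x_2:
  (100/13, 67/26) → z = 2333/26
  (18, 0) → z = 216
  (475/61, 162/61) → z = 5538/61
  (37, 0) → z = 444

The minimum is at (100/13, 67/26). Substituting into each constraint, equality holds for C1 and C5; the remaining constraints have slack.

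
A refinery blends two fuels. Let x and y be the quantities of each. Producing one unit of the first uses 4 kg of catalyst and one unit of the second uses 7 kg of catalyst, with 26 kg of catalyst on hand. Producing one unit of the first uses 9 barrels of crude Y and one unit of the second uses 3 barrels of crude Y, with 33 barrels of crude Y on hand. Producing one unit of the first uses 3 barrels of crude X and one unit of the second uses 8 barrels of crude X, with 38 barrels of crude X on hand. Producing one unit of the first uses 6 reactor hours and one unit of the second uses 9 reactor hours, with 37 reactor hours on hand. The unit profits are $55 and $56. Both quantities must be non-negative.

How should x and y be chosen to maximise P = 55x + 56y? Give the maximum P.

x = 3, y = 2, maximum P = 277

The binding constraints are 4x + 7y = 26 and 9x + 3y = 33.
Solving simultaneously gives x = 3, y = 2.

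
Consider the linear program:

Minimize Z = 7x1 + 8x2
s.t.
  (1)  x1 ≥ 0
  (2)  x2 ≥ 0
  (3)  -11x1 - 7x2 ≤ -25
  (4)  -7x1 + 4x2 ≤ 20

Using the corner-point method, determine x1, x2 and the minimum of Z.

x1 = 25/11, x2 = 0, minimum Z = 175/11

Extreme points and Z = 7x1 + 8x2:
  (0, 25/7) → Z = 200/7
  (0, 5) → Z = 40
  (25/11, 0) → Z = 175/11
The feasible region is unbounded (it extends along (1, 0), (4, 7)), but Z strictly increases along every unbounded feasible direction, so there is no improving ray and the minimum is attained at a vertex.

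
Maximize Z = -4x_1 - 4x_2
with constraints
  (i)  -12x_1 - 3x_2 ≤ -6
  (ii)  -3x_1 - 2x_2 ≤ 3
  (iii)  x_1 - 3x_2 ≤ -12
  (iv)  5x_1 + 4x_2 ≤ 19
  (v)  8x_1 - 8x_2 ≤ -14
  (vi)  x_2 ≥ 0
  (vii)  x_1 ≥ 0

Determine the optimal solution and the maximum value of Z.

Feasible corners and Z = -4x_1 - 4x_2:
  (9/19, 79/19) → Z = -352/19
  (0, 4) → Z = -16
  (0, 19/4) → Z = -19

At the optimal vertex, x_1 - 3x_2 = -12 and x_1 = 0.
Solving simultaneously gives x_1 = 0, x_2 = 4.

x_1 = 0, x_2 = 4, maximum Z = -16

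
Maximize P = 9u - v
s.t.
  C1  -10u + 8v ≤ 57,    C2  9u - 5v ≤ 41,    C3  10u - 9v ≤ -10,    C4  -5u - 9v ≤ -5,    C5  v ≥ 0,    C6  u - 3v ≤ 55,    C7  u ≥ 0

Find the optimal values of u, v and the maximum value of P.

u = 613/22, v = 923/22, maximum P = 2297/11

Feasible corners and P = 9u - v:
  (613/22, 923/22) → P = 2297/11
  (0, 57/8) → P = -57/8
  (419/31, 500/31) → P = 3271/31
  (0, 10/9) → P = -10/9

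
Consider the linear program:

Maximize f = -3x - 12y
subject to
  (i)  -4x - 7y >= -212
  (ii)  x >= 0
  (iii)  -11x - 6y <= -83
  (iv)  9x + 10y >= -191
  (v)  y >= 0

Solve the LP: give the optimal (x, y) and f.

Feasible corners and f = -3x - 12y:
  (0, 212/7) → f = -2544/7
  (53, 0) → f = -159
  (0, 83/6) → f = -166
  (83/11, 0) → f = -249/11

The optimum lies where -11x - 6y = -83 and y = 0.
Solving simultaneously gives x = 83/11, y = 0.

x = 83/11, y = 0, maximum f = -249/11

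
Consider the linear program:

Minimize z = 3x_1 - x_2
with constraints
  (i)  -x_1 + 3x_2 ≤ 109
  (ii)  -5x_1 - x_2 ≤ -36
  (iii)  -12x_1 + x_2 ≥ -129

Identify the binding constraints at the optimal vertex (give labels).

Feasible corners and z = 3x_1 - x_2:
  (-1/16, 581/16) → z = -73/2
  (496/35, 1437/35) → z = 51/35
  (165/17, -213/17) → z = 708/17

The minimum is at (-1/16, 581/16). Substituting into each constraint, equality holds for (i) and (ii); the remaining constraints have slack.

(i) and (ii)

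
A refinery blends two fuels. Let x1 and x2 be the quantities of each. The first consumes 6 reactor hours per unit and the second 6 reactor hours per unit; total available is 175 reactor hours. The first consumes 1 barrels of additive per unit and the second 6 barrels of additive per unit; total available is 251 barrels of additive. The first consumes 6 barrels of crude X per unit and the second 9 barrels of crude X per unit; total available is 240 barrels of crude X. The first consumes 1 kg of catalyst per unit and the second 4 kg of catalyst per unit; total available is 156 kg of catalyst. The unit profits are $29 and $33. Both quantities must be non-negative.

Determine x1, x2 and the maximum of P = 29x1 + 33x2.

x1 = 15/2, x2 = 65/3, maximum P = 1865/2

Corner points and P = 29x1 + 33x2:
  (0, 0) → P = 0
  (0, 80/3) → P = 880
  (175/6, 0) → P = 5075/6
  (15/2, 65/3) → P = 1865/2

The optimum lies where 6x1 + 6x2 = 175 and 6x1 + 9x2 = 240.
Solving simultaneously gives x1 = 15/2, x2 = 65/3.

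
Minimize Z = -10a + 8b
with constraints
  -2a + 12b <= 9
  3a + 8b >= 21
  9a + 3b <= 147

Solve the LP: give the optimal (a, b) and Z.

a = 53/3, b = -4, minimum Z = -626/3

Feasible corners and Z = -10a + 8b:
  (45/13, 69/52) → Z = -24
  (579/38, 125/38) → Z = -2395/19
  (53/3, -4) → Z = -626/3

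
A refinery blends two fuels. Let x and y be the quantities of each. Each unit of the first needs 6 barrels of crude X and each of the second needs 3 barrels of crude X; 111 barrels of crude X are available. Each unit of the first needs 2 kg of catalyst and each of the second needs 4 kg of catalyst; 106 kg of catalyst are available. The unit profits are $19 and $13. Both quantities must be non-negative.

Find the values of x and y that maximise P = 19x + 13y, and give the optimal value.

x = 7, y = 23, maximum P = 432

Corner points and P = 19x + 13y:
  (0, 0) → P = 0
  (0, 53/2) → P = 689/2
  (37/2, 0) → P = 703/2
  (7, 23) → P = 432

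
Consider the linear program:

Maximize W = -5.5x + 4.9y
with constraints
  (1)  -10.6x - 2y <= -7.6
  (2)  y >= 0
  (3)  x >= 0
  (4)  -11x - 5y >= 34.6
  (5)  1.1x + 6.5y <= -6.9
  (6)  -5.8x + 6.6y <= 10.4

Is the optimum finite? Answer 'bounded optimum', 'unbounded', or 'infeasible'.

The boundaries -10.6x - 2y = -7.6 and -11x - 5y = 34.6 meet at (536/155, -11259/775), but that point violates y ≥ 0. Every candidate vertex is excluded by some other constraint, so the feasible region is empty.

infeasible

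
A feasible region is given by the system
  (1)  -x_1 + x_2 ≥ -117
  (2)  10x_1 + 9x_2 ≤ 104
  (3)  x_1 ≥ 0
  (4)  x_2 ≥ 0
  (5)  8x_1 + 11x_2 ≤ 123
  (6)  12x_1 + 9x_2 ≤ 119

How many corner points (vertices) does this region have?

5

Pairwise boundary intersections that survive every other constraint:
  (37/38, 199/19)
  (15/2, 29/9)
  (0, 0)
  (0, 123/11)
  (119/12, 0)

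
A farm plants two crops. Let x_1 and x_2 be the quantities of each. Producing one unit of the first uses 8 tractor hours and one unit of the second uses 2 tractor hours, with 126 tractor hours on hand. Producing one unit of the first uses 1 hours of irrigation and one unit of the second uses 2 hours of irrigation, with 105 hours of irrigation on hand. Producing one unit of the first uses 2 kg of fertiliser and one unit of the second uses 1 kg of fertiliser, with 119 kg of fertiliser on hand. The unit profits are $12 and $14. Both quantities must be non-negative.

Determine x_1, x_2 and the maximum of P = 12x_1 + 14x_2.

x_1 = 3, x_2 = 51, maximum P = 750

Extreme points and P = 12x_1 + 14x_2:
  (0, 0) → P = 0
  (0, 105/2) → P = 735
  (63/4, 0) → P = 189
  (3, 51) → P = 750

The optimum lies where 8x_1 + 2x_2 = 126 and x_1 + 2x_2 = 105.
Solving simultaneously gives x_1 = 3, x_2 = 51.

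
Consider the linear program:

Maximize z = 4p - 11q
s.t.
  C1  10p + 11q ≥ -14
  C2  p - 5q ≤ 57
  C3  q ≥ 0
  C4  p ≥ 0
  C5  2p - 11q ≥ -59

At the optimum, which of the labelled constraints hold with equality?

Vertices and z = 4p - 11q:
  (57, 0) → z = 228
  (922, 173) → z = 1785
  (0, 0) → z = 0
  (0, 59/11) → z = -59

The maximum is at (922, 173). Substituting into each constraint, equality holds for C2 and C5; the remaining constraints have slack.

C2 and C5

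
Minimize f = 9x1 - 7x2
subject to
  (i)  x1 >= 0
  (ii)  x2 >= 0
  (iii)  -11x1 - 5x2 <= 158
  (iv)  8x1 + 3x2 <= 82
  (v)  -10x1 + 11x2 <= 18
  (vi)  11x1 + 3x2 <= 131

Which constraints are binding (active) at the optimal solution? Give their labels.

Feasible corners and f = 9x1 - 7x2:
  (0, 0) → f = 0
  (0, 18/11) → f = -126/11
  (41/4, 0) → f = 369/4
  (424/59, 482/59) → f = 442/59

The minimum is at (0, 18/11). Substituting into each constraint, equality holds for (i) and (v); the remaining constraints have slack.

(i) and (v)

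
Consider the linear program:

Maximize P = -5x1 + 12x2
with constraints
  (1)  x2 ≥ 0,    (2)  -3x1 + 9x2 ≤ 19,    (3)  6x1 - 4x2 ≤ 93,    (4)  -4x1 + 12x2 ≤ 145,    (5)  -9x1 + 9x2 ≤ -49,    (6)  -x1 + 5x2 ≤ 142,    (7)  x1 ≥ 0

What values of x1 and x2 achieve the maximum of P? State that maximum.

Feasible corners and P = -5x1 + 12x2:
  (31/2, 0) → P = -155/2
  (49/9, 0) → P = -245/9
  (913/42, 131/14) → P = 151/42
  (34/3, 53/9) → P = 14

At the optimal vertex, -3x1 + 9x2 = 19 and -9x1 + 9x2 = -49.
Solving simultaneously gives x1 = 34/3, x2 = 53/9.

x1 = 34/3, x2 = 53/9, maximum P = 14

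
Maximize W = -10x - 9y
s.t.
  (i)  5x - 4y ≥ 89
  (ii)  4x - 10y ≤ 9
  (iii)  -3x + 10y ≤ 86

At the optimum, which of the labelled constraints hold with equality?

(i) and (ii)

Feasible corners and W = -10x - 9y:
  (427/17, 311/34) → W = -667/2
  (617/19, 697/38) → W = -18613/38
  (95, 371/10) → W = -12839/10

The maximum is at (427/17, 311/34). Substituting into each constraint, equality holds for (i) and (ii); the remaining constraints have slack.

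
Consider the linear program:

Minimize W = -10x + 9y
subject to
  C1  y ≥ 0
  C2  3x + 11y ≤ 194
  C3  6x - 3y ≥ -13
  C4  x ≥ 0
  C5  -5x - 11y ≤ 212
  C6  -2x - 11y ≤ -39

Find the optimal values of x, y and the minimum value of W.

Extreme points and W = -10x + 9y:
  (194/3, 0) → W = -1940/3
  (39/2, 0) → W = -195
  (439/75, 401/25) → W = 6437/75
  (0, 13/3) → W = 39
  (0, 39/11) → W = 351/11

x = 194/3, y = 0, minimum W = -1940/3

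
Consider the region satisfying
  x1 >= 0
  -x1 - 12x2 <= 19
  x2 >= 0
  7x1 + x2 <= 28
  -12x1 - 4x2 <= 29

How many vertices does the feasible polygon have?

3

Intersecting each pair of boundary lines and keeping only the points that satisfy every inequality leaves:
  (0, 0)
  (0, 28)
  (4, 0)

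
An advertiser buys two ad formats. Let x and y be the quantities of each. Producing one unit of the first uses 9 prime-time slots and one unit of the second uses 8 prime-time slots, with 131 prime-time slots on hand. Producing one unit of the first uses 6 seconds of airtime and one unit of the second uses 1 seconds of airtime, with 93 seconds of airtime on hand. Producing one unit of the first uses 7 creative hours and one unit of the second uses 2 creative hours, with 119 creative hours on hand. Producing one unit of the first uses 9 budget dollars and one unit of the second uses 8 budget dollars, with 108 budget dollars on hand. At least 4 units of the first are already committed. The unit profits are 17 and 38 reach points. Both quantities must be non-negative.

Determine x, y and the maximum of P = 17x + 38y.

x = 4, y = 9, maximum P = 410

Extreme points and P = 17x + 38y:
  (12, 0) → P = 204
  (4, 0) → P = 68
  (4, 9) → P = 410

The binding constraints are 9x + 8y = 108 and x = 4.
Solving simultaneously gives x = 4, y = 9.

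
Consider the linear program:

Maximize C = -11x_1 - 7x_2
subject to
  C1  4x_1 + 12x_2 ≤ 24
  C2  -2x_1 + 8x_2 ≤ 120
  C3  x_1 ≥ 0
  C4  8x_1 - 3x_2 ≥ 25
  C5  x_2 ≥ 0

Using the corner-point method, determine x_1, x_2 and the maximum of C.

x_1 = 25/8, x_2 = 0, maximum C = -275/8

Corner points and C = -11x_1 - 7x_2:
  (31/9, 23/27) → C = -1184/27
  (6, 0) → C = -66
  (25/8, 0) → C = -275/8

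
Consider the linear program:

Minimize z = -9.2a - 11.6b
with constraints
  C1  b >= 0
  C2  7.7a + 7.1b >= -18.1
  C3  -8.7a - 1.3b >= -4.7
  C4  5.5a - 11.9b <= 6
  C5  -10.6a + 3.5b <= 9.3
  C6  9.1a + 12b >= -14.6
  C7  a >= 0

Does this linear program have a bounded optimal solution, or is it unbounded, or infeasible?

bounded optimum

Extreme points and z = -9.2a - 11.6b:
  (47/87, 0) → z = -2162/435
  (0, 0) → z = 0
  (436/4423, 13073/4423) → z = -155658/4423
  (0, 93/35) → z = -5394/175
The feasible region has finitely many vertices and no improving ray; the minimum is -155658/4423 at (436/4423, 13073/4423).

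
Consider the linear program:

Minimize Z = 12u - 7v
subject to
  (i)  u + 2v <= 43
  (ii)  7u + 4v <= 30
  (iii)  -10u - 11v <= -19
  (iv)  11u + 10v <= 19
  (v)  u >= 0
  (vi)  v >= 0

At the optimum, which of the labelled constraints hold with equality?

(iv) and (v)

Corner points and Z = 12u - 7v:
  (19/21, 19/21) → Z = 95/21
  (0, 19/11) → Z = -133/11
  (0, 19/10) → Z = -133/10

The minimum is at (0, 19/10). Substituting into each constraint, equality holds for (iv) and (v); the remaining constraints have slack.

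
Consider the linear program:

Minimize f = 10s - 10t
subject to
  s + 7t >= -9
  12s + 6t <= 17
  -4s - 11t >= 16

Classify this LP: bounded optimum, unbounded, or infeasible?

From the feasible point (-13/17, -20/17), moving in the direction (-7, 1) keeps every constraint satisfied while f decreases without bound.

unbounded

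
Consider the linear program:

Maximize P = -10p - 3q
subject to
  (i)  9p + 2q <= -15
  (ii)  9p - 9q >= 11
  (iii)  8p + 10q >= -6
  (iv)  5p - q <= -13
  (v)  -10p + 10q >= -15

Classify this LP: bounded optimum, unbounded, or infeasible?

The boundaries 9p + 2q = -15 and 5p - q = -13 meet at (-41/19, 42/19), but that point violates 9p - 9q ≥ 11. Every candidate vertex is excluded by some other constraint, so the feasible region is empty.

infeasible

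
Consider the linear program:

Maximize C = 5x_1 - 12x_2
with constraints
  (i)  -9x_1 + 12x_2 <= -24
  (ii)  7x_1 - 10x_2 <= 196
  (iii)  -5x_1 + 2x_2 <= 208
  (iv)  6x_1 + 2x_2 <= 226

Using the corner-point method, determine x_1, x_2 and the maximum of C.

x_1 = -206/3, x_2 = -203/3, maximum C = 1406/3

Extreme points and C = 5x_1 - 12x_2:
  (-424/7, -332/7) → C = 1864/7
  (92/3, 21) → C = -296/3
  (-206/3, -203/3) → C = 1406/3
  (1326/37, 203/37) → C = 4194/37

The binding constraints are 7x_1 - 10x_2 = 196 and -5x_1 + 2x_2 = 208.
Solving simultaneously gives x_1 = -206/3, x_2 = -203/3.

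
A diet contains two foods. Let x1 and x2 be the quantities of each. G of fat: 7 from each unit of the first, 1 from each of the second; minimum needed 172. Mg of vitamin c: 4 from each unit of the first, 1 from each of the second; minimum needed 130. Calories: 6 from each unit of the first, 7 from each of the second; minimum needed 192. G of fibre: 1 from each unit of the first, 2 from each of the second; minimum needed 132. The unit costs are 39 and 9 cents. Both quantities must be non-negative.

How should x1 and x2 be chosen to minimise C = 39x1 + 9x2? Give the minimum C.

x1 = 14, x2 = 74, minimum C = 1212

Vertices and C = 39x1 + 9x2:
  (0, 172) → C = 1548
  (132, 0) → C = 5148
  (14, 74) → C = 1212
  (128/7, 398/7) → C = 8574/7
The feasible region is unbounded (it extends along (0, 1), (1, 0)), but C strictly increases along every unbounded feasible direction, so there is no improving ray and the minimum is attained at a vertex.

At the optimal vertex, 7x1 + x2 = 172 and 4x1 + x2 = 130.
Solving simultaneously gives x1 = 14, x2 = 74.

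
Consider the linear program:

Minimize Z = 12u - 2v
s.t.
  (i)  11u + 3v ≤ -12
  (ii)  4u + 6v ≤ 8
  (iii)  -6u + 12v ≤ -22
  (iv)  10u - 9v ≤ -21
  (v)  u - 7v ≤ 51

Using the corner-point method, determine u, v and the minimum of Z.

Feasible corners and Z = 12u - 2v:
  (-75/11, -173/33) → Z = -214/3
  (-229/15, -142/15) → Z = -2464/15
  (-606/61, -531/61) → Z = -6210/61

u = -229/15, v = -142/15, minimum Z = -2464/15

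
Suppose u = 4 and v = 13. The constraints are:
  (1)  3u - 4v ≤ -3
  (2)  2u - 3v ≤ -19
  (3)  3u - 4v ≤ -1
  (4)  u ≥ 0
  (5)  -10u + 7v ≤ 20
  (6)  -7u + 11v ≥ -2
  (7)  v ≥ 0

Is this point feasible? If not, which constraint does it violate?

Constraint (5): -10u + 7v = 51, which is not ≤ 20. All other constraints are satisfied.

not feasible — violates (5)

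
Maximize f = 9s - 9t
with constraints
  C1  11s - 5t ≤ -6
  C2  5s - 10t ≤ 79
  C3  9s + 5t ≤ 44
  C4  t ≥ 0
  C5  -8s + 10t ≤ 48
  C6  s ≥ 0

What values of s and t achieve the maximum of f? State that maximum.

s = 0, t = 6/5, maximum f = -54/5

Feasible corners and f = 9s - 9t:
  (19/10, 269/50) → f = -783/25
  (0, 6/5) → f = -54/5
  (20/13, 392/65) → f = -2628/65
  (0, 24/5) → f = -216/5

The binding constraints are 11s - 5t = -6 and s = 0.
Solving simultaneously gives s = 0, t = 6/5.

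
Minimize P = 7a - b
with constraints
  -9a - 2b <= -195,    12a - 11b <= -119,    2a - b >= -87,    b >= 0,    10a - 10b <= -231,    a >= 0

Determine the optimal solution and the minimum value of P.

a = 21/13, b = 1173/13, minimum P = -1026/13

The feasible region is unbounded (it extends along (1, 2), (11, 12)), but P strictly increases along every unbounded feasible direction, so there is no improving ray and the minimum is attained at a vertex.

At the optimal vertex, -9a - 2b = -195 and 2a - b = -87.
Solving simultaneously gives a = 21/13, b = 1173/13.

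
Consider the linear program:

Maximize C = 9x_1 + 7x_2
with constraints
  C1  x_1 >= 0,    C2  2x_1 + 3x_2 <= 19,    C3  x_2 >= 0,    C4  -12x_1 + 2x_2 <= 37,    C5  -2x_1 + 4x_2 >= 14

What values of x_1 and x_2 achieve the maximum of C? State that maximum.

x_1 = 17/7, x_2 = 33/7, maximum C = 384/7

Feasible corners and C = 9x_1 + 7x_2:
  (0, 19/3) → C = 133/3
  (0, 7/2) → C = 49/2
  (17/7, 33/7) → C = 384/7

The binding constraints are 2x_1 + 3x_2 = 19 and -2x_1 + 4x_2 = 14.
Solving simultaneously gives x_1 = 17/7, x_2 = 33/7.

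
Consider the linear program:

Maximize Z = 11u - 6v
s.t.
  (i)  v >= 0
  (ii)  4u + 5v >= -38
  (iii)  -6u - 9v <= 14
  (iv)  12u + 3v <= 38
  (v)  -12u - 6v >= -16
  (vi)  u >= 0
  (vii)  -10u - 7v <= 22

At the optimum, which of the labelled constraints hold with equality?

Feasible corners and Z = 11u - 6v:
  (4/3, 0) → Z = 44/3
  (0, 0) → Z = 0
  (0, 8/3) → Z = -16

The maximum is at (4/3, 0). Substituting into each constraint, equality holds for (i) and (v); the remaining constraints have slack.

(i) and (v)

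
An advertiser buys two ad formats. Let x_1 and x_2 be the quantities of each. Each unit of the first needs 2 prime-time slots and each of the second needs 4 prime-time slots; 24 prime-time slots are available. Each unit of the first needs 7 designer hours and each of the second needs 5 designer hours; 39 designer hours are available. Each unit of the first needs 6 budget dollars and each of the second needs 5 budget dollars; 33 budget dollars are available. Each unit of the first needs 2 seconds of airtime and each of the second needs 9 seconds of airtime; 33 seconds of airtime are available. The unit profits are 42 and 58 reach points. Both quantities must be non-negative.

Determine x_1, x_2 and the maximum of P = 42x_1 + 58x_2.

x_1 = 3, x_2 = 3, maximum P = 300

Extreme points and P = 42x_1 + 58x_2:
  (0, 0) → P = 0
  (0, 11/3) → P = 638/3
  (11/2, 0) → P = 231
  (3, 3) → P = 300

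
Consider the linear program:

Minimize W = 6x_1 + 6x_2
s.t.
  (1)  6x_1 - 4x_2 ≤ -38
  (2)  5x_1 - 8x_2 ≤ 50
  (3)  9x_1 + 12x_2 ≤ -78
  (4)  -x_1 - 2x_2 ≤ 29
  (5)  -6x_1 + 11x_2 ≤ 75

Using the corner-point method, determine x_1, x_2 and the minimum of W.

Feasible corners and W = 6x_1 + 6x_2:
  (-64/9, -7/6) → W = -149/3
  (-12, -17/2) → W = -123
  (-586/57, 23/19) → W = -1034/19
  (-469/23, -99/23) → W = -3408/23

x_1 = -469/23, x_2 = -99/23, minimum W = -3408/23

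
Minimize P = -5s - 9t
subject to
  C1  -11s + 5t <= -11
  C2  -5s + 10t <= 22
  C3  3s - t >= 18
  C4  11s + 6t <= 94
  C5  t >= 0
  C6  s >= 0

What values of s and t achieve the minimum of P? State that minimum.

Corner points and P = -5s - 9t:
  (202/29, 84/29) → P = -1766/29
  (6, 0) → P = -30
  (94/11, 0) → P = -470/11

The optimum lies where 3s - t = 18 and 11s + 6t = 94.
Solving simultaneously gives s = 202/29, t = 84/29.

s = 202/29, t = 84/29, minimum P = -1766/29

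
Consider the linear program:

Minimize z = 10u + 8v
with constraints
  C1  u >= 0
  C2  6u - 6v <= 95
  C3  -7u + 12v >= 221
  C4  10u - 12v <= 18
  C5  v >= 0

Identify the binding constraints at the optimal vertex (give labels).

Extreme points and z = 10u + 8v:
  (0, 221/12) → z = 442/3
  (86, 421/6) → z = 4264/3
  (239/3, 584/9) → z = 11842/9
The feasible region is unbounded (it extends along (0, 1), (1, 1)), but z strictly increases along every unbounded feasible direction, so there is no improving ray and the minimum is attained at a vertex.

The minimum is at (0, 221/12). Substituting into each constraint, equality holds for C1 and C3; the remaining constraints have slack.

C1 and C3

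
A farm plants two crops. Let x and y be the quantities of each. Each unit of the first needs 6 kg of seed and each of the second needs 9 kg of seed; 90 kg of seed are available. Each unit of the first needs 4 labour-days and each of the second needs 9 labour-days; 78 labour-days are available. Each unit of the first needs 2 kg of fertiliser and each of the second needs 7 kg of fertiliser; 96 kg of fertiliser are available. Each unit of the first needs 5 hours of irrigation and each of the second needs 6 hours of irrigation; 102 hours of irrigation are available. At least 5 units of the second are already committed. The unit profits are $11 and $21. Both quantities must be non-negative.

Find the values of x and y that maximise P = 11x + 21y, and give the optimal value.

x = 6, y = 6, maximum P = 192

Vertices and P = 11x + 21y:
  (0, 26/3) → P = 182
  (0, 5) → P = 105
  (6, 6) → P = 192
  (15/2, 5) → P = 375/2

The optimum lies where 6x + 9y = 90 and 4x + 9y = 78.
Solving simultaneously gives x = 6, y = 6.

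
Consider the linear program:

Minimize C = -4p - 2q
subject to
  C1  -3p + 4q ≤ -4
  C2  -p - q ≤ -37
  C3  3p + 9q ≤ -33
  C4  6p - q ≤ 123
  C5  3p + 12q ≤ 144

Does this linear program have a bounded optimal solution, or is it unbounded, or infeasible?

The boundaries -3p + 4q = -4 and 3p + 9q = -33 meet at (-32/13, -37/13), but that point violates -p - q ≤ -37. Every candidate vertex is excluded by some other constraint, so the feasible region is empty.

infeasible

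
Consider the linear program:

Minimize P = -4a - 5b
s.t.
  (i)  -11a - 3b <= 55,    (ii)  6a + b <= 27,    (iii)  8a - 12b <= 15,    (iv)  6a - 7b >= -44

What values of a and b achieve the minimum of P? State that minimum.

Vertices and P = -4a - 5b:
  (-205/52, -605/156) → P = 5485/156
  (-517/95, 154/95) → P = 1298/95
  (339/80, 63/40) → P = -993/40
  (145/48, 71/8) → P = -1355/24

a = 145/48, b = 71/8, minimum P = -1355/24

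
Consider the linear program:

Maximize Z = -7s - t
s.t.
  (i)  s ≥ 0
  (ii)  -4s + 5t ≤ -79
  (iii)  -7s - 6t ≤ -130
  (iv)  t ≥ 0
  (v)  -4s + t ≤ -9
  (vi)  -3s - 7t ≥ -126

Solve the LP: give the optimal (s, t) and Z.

Extreme points and Z = -7s - t:
  (79/4, 0) → Z = -553/4
  (1183/43, 267/43) → Z = -8548/43
  (42, 0) → Z = -294

s = 79/4, t = 0, maximum Z = -553/4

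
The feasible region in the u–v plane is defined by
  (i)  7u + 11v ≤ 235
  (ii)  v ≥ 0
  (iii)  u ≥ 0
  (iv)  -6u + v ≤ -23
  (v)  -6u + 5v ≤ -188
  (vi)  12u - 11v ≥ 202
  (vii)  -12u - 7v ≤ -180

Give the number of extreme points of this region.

3

Pairwise boundary intersections that survive every other constraint:
  (235/7, 0)
  (3243/101, 94/101)
  (94/3, 0)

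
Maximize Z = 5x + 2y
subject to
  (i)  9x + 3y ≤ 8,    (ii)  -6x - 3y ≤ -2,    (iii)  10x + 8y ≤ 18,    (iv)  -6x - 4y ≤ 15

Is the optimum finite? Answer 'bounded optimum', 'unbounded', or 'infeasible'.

Corner points and Z = 5x + 2y:
  (2, -10/3) → Z = 10/3
  (5/21, 41/21) → Z = 107/21
  (-19/9, 44/9) → Z = -7/9
The feasible region has finitely many vertices and no improving ray; the maximum is 107/21 at (5/21, 41/21).

bounded optimum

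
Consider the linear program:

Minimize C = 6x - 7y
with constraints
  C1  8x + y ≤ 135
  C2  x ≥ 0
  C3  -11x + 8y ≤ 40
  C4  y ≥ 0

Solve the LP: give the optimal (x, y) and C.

x = 208/15, y = 361/15, minimum C = -1279/15

Corner points and C = 6x - 7y:
  (208/15, 361/15) → C = -1279/15
  (135/8, 0) → C = 405/4
  (0, 5) → C = -35
  (0, 0) → C = 0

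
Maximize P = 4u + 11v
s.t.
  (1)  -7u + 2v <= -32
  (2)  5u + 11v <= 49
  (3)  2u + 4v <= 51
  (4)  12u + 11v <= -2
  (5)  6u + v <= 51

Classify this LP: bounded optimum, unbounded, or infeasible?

Extreme points and P = 4u + 11v:
  (348/101, -398/101) → P = -2986/101
  (563/54, -104/9) → P = -2306/27
The feasible region has finitely many vertices and no improving ray; the maximum is -2986/101 at (348/101, -398/101).

bounded optimum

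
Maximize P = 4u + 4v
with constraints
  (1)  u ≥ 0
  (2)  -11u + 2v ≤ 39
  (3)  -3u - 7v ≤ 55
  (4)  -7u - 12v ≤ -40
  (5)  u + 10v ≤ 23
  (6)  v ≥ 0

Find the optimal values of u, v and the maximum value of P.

u = 23, v = 0, maximum P = 92

Vertices and P = 4u + 4v:
  (62/29, 121/58) → P = 490/29
  (40/7, 0) → P = 160/7
  (23, 0) → P = 92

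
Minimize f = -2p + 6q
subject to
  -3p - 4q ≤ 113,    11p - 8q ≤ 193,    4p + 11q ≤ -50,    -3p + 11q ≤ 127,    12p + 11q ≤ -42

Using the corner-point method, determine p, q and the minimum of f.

p = -33/17, q = -911/34, minimum f = -2667/17

Vertices and f = -2p + 6q:
  (-33/17, -911/34) → f = -2667/17
  (-1751/45, 14/15) → f = 3754/45
  (1787/217, -2778/217) → f = -20242/217
  (-177/7, 358/77) → f = 6042/77
  (1, -54/11) → f = -346/11

The optimum lies where -3p - 4q = 113 and 11p - 8q = 193.
Solving simultaneously gives p = -33/17, q = -911/34.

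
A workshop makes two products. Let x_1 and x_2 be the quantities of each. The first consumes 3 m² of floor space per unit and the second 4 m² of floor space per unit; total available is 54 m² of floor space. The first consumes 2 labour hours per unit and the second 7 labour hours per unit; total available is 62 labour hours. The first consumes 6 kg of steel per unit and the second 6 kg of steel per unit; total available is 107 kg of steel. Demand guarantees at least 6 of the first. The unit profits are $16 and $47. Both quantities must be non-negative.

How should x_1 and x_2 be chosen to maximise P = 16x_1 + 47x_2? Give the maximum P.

x_1 = 10, x_2 = 6, maximum P = 442

Corner points and P = 16x_1 + 47x_2:
  (107/6, 0) → P = 856/3
  (6, 0) → P = 96
  (10, 6) → P = 442
  (52/3, 1/2) → P = 1805/6
  (6, 50/7) → P = 3022/7

At the optimal vertex, 3x_1 + 4x_2 = 54 and 2x_1 + 7x_2 = 62.
Solving simultaneously gives x_1 = 10, x_2 = 6.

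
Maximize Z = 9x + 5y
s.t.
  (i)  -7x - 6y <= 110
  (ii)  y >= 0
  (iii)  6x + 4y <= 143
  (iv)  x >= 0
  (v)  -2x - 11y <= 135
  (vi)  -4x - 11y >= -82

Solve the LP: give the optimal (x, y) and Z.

Vertices and Z = 9x + 5y:
  (0, 0) → Z = 0
  (41/2, 0) → Z = 369/2
  (0, 82/11) → Z = 410/11

The binding constraints are y = 0 and -4x - 11y = -82.
Solving simultaneously gives x = 41/2, y = 0.

x = 41/2, y = 0, maximum Z = 369/2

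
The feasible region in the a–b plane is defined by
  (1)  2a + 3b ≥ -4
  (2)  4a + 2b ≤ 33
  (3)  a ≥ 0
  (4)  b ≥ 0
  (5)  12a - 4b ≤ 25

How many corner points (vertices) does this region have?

Intersecting each pair of boundary lines and keeping only the points that satisfy every inequality leaves:
  (0, 33/2)
  (91/20, 37/5)
  (0, 0)
  (25/12, 0)

4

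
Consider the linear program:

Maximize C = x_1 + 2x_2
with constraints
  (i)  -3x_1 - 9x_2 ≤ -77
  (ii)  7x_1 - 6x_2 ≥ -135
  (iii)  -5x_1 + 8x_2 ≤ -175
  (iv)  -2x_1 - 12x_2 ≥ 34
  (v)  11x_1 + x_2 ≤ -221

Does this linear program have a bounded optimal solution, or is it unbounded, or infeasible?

infeasible

The boundaries -3x_1 - 9x_2 = -77 and -2x_1 - 12x_2 = 34 meet at (205/3, -128/9), but that point violates 11x_1 + x_2 ≤ -221. Every candidate vertex is excluded by some other constraint, so the feasible region is empty.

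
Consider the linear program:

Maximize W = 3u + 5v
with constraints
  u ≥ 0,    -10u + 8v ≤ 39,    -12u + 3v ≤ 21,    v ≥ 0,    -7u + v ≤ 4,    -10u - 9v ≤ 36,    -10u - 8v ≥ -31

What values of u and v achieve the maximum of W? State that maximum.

Vertices and W = 3u + 5v:
  (0, 0) → W = 0
  (0, 31/8) → W = 155/8
  (31/10, 0) → W = 93/10

The binding constraints are u = 0 and -10u - 8v = -31.
Solving simultaneously gives u = 0, v = 31/8.

u = 0, v = 31/8, maximum W = 155/8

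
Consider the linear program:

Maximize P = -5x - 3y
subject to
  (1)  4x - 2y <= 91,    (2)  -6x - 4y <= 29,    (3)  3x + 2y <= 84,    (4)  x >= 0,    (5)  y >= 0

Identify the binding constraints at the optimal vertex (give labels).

(4) and (5)

Vertices and P = -5x - 3y:
  (25, 9/2) → P = -277/2
  (91/4, 0) → P = -455/4
  (0, 42) → P = -126
  (0, 0) → P = 0

The maximum is at (0, 0). Substituting into each constraint, equality holds for (4) and (5); the remaining constraints have slack.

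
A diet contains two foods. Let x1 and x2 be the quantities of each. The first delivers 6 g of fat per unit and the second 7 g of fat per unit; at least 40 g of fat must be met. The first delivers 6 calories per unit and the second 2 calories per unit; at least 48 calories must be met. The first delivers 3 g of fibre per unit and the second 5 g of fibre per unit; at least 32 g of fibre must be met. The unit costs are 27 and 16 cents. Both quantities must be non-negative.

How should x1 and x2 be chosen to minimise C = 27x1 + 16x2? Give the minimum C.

Corner points and C = 27x1 + 16x2:
  (0, 24) → C = 384
  (32/3, 0) → C = 288
  (22/3, 2) → C = 230
The feasible region is unbounded (it extends along (0, 1), (1, 0)), but C strictly increases along every unbounded feasible direction, so there is no improving ray and the minimum is attained at a vertex.

x1 = 22/3, x2 = 2, minimum C = 230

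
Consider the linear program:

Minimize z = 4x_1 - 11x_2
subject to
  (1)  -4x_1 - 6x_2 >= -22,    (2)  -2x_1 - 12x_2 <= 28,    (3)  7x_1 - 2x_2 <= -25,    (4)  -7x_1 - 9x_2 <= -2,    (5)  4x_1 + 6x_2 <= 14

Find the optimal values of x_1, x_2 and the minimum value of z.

Vertices and z = 4x_1 - 11x_2:
  (-221/77, 27/11) → z = -2963/77
  (-61/25, 99/25) → z = -1333/25
  (-19, 15) → z = -241

x_1 = -19, x_2 = 15, minimum z = -241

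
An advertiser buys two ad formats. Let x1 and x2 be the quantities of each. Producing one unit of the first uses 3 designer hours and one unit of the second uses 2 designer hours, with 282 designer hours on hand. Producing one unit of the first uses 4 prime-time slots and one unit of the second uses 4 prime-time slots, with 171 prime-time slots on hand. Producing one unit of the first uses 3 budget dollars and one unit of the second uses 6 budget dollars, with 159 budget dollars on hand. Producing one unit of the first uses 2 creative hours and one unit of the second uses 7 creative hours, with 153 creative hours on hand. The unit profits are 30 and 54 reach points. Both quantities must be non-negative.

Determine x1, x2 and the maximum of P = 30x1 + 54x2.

x1 = 65/2, x2 = 41/4, maximum P = 3057/2

Vertices and P = 30x1 + 54x2:
  (0, 0) → P = 0
  (0, 153/7) → P = 8262/7
  (171/4, 0) → P = 2565/2
  (65/2, 41/4) → P = 3057/2
  (65/3, 47/3) → P = 1496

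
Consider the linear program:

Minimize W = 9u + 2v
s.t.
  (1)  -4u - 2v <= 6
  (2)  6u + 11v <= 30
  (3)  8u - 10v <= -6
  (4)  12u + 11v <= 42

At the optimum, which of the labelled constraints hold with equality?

(1) and (2)

Extreme points and W = 9u + 2v:
  (-63/16, 39/8) → W = -411/16
  (-9/7, -3/7) → W = -87/7
  (117/74, 69/37) → W = 1329/74

The minimum is at (-63/16, 39/8). Substituting into each constraint, equality holds for (1) and (2); the remaining constraints have slack.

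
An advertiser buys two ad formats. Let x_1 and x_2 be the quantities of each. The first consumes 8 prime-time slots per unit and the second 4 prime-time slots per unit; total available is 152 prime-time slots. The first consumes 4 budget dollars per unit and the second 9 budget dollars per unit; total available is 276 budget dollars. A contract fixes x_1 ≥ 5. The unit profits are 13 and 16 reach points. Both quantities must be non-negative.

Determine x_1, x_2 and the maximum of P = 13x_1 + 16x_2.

x_1 = 5, x_2 = 28, maximum P = 513

Vertices and P = 13x_1 + 16x_2:
  (19, 0) → P = 247
  (5, 0) → P = 65
  (5, 28) → P = 513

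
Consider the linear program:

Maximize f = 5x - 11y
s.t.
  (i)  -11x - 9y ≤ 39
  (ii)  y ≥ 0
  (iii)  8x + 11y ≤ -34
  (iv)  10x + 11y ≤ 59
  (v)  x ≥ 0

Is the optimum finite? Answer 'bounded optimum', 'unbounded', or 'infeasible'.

The boundaries -11x - 9y = 39 and x = 0 meet at (0, -13/3), but that point violates y ≥ 0. Every candidate vertex is excluded by some other constraint, so the feasible region is empty.

infeasible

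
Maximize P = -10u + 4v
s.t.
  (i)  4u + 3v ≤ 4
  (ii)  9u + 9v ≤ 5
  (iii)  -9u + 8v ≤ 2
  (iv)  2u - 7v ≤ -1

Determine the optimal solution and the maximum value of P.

u = -6/47, v = 5/47, maximum P = 80/47

Extreme points and P = -10u + 4v:
  (22/153, 7/17) → P = 32/153
  (26/81, 19/81) → P = -184/81
  (-6/47, 5/47) → P = 80/47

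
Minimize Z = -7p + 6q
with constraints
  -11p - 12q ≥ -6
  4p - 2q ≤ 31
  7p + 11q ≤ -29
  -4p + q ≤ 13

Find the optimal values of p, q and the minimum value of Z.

Feasible corners and Z = -7p + 6q:
  (283/58, -333/58) → Z = -3979/58
  (-57/4, -44) → Z = -657/4
  (-172/51, -25/51) → Z = 62/3

The binding constraints are 4p - 2q = 31 and -4p + q = 13.
Solving simultaneously gives p = -57/4, q = -44.

p = -57/4, q = -44, minimum Z = -657/4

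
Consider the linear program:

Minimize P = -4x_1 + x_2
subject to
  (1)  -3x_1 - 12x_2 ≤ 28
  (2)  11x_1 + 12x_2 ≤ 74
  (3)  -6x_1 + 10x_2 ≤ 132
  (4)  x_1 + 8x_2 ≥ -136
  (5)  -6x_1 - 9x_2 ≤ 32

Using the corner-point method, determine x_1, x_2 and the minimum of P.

x_1 = 51/4, x_2 = -265/48, minimum P = -2713/48

Corner points and P = -4x_1 + x_2:
  (51/4, -265/48) → P = -2713/48
  (-44/15, -8/5) → P = 152/15
  (-422/91, 948/91) → P = 2636/91
  (-754/57, 100/19) → P = 3316/57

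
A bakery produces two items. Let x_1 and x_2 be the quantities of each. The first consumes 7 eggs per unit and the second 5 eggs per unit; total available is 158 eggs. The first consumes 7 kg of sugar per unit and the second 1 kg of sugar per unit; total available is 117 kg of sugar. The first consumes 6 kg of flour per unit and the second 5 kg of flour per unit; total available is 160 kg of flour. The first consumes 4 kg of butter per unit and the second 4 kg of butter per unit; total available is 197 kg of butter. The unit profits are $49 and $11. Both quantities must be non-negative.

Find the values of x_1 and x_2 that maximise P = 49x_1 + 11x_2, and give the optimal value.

Vertices and P = 49x_1 + 11x_2:
  (0, 0) → P = 0
  (0, 158/5) → P = 1738/5
  (117/7, 0) → P = 819
  (61/4, 41/4) → P = 860

The optimum lies where 7x_1 + 5x_2 = 158 and 7x_1 + x_2 = 117.
Solving simultaneously gives x_1 = 61/4, x_2 = 41/4.

x_1 = 61/4, x_2 = 41/4, maximum P = 860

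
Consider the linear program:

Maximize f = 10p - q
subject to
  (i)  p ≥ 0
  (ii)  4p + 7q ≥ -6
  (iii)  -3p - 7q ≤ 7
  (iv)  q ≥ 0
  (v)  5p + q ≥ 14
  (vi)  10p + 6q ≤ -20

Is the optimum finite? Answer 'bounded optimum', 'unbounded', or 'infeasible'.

The boundaries p = 0 and 5p + q = 14 meet at (0, 14), but that point violates 10p + 6q ≤ -20. Every candidate vertex is excluded by some other constraint, so the feasible region is empty.

infeasible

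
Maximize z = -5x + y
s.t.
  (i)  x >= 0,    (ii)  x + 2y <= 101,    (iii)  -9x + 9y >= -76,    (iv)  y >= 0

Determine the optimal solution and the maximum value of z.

x = 0, y = 101/2, maximum z = 101/2

Feasible corners and z = -5x + y:
  (0, 101/2) → z = 101/2
  (0, 0) → z = 0
  (1061/27, 833/27) → z = -4472/27
  (76/9, 0) → z = -380/9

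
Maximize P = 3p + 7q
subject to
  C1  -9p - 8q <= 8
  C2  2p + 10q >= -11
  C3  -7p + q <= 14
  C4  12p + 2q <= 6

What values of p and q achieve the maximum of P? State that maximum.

Vertices and P = 3p + 7q:
  (4/37, -83/74) → P = -557/74
  (-24/13, 14/13) → P = 2
  (41/58, -36/29) → P = -381/58
  (-11/13, 105/13) → P = 54

The optimum lies where -7p + q = 14 and 12p + 2q = 6.
Solving simultaneously gives p = -11/13, q = 105/13.

p = -11/13, q = 105/13, maximum P = 54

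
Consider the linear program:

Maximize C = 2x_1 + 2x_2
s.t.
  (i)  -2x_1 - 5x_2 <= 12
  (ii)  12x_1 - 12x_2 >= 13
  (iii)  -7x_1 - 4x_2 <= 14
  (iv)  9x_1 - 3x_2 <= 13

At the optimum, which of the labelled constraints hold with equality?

(ii) and (iv)

Vertices and C = 2x_1 + 2x_2:
  (-22/27, -56/27) → C = -52/9
  (29/51, -134/51) → C = -70/17
  (-29/33, -259/132) → C = -125/22
  (13/8, 13/24) → C = 13/3

The maximum is at (13/8, 13/24). Substituting into each constraint, equality holds for (ii) and (iv); the remaining constraints have slack.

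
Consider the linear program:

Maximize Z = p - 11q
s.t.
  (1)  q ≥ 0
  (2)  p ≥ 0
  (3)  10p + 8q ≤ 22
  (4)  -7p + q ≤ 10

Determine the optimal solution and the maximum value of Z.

p = 11/5, q = 0, maximum Z = 11/5

Corner points and Z = p - 11q:
  (0, 0) → Z = 0
  (11/5, 0) → Z = 11/5
  (0, 11/4) → Z = -121/4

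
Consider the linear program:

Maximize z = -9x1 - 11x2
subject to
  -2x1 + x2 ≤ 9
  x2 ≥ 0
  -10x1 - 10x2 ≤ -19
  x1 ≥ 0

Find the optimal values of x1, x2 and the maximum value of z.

The feasible region is unbounded (it extends along (1, 2), (1, 0)), but z strictly decreases along every unbounded feasible direction, so there is no improving ray and the maximum is attained at a vertex.

The optimum lies where x2 = 0 and -10x1 - 10x2 = -19.
Solving simultaneously gives x1 = 19/10, x2 = 0.

x1 = 19/10, x2 = 0, maximum z = -171/10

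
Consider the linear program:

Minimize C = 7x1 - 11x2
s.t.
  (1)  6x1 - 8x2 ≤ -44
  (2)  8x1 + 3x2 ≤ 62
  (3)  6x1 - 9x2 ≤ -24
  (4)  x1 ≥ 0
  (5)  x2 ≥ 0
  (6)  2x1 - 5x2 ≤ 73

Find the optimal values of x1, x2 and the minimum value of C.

x1 = 0, x2 = 62/3, minimum C = -682/3

Feasible corners and C = 7x1 - 11x2:
  (182/41, 362/41) → C = -2708/41
  (0, 11/2) → C = -121/2
  (0, 62/3) → C = -682/3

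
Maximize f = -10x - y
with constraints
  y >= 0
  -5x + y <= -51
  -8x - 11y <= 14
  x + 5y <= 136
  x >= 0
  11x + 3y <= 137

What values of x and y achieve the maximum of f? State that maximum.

x = 51/5, y = 0, maximum f = -102

Corner points and f = -10x - y:
  (51/5, 0) → f = -102
  (137/11, 0) → f = -1370/11
  (145/13, 62/13) → f = -1512/13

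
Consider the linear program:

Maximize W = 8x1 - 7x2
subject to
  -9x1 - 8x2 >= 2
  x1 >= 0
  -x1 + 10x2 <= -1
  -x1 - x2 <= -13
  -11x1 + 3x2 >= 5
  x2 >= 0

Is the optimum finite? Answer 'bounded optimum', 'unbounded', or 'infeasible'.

The boundaries -11x1 + 3x2 = 5 and x2 = 0 meet at (-5/11, 0), but that point violates x1 ≥ 0. Every candidate vertex is excluded by some other constraint, so the feasible region is empty.

infeasible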